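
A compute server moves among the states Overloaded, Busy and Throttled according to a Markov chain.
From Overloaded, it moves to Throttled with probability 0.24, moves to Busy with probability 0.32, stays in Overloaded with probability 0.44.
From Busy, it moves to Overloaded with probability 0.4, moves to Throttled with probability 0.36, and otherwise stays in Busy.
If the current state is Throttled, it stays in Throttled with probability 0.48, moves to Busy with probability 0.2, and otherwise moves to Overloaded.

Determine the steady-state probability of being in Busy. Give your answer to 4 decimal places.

0.2567

Let the stationary distribution be π with π = πP and π_1 + π_2 + π_3 = 1.
π_1 = 0.44·π_1 + 0.4·π_2 + 0.32·π_3
π_2 = 0.32·π_1 + 0.24·π_2 + 0.2·π_3
Solving with the normalization constraint gives π = (0.3870, 0.2567, 0.3563).
So the stationary probability of Busy is 0.2567.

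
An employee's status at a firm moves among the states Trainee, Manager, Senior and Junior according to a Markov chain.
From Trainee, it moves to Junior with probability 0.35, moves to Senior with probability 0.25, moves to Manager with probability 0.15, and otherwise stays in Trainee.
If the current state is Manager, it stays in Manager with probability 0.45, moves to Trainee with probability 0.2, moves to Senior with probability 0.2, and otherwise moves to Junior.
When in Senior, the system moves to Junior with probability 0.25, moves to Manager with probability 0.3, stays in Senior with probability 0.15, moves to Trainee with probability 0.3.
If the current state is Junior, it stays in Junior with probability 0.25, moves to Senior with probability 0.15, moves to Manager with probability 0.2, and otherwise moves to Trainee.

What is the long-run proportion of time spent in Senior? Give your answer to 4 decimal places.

0.1920

Let the stationary distribution be π with π = πP and π_1 + π_2 + π_3 + π_4 = 1.
π_1 = 0.25·π_1 + 0.2·π_2 + 0.3·π_3 + 0.4·π_4
π_2 = 0.15·π_1 + 0.45·π_2 + 0.3·π_3 + 0.2·π_4
π_3 = 0.25·π_1 + 0.2·π_2 + 0.15·π_3 + 0.15·π_4
Solving with the normalization constraint gives π = (0.2836, 0.2734, 0.1920, 0.2510).
So the stationary probability of Senior is 0.1920.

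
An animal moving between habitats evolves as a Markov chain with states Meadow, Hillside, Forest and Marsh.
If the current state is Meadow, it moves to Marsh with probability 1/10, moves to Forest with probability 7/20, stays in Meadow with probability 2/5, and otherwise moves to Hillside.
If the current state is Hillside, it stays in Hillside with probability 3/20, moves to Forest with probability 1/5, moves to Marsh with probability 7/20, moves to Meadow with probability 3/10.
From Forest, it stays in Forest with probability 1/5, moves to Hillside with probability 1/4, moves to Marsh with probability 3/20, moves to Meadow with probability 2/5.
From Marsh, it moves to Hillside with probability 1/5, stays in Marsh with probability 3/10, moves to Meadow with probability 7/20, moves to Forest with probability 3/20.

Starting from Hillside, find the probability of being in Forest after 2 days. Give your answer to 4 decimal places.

0.2275

Propagate the distribution vector 2 days from Hillside.
After 0 days: (0.0000, 1.0000, 0.0000, 0.0000)
After 1 day: (0.3000, 0.1500, 0.2000, 0.3500)
After 2 days: (0.3675, 0.1875, 0.2275, 0.2175)
P(in Forest after 2 days) = 0.2275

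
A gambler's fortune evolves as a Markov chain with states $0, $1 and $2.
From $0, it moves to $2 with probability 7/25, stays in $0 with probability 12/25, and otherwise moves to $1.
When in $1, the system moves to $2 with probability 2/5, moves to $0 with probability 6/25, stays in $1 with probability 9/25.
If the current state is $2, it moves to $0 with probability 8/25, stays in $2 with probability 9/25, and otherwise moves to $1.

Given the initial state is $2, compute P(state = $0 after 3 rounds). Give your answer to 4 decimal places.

Propagate the distribution vector 3 rounds from $2.
After 0 rounds: (0.0000, 0.0000, 1.0000)
After 1 round: (0.3200, 0.3200, 0.3600)
After 2 rounds: (0.3456, 0.3072, 0.3472)
After 3 rounds: (0.3507, 0.3046, 0.3446)
P(in $0 after 3 rounds) = 0.3507

0.3507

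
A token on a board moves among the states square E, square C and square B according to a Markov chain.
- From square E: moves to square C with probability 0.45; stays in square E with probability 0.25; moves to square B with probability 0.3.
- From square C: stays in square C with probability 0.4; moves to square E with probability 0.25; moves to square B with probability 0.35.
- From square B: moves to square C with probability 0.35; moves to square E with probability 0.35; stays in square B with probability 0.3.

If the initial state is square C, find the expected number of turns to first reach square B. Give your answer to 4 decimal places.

Let t(s) be the expected number of turns to first reach square B from state s, with t(square B) = 0. Conditioning on the first turn:
t(square E) = 1 + 0.25·t(square E) + 0.45·t(square C)
t(square C) = 1 + 0.25·t(square E) + 0.4·t(square C)
Solving: t(square E) = 3.1111, t(square C) = 2.9630.
Expected turns from square C to square B: 2.9630.

2.9630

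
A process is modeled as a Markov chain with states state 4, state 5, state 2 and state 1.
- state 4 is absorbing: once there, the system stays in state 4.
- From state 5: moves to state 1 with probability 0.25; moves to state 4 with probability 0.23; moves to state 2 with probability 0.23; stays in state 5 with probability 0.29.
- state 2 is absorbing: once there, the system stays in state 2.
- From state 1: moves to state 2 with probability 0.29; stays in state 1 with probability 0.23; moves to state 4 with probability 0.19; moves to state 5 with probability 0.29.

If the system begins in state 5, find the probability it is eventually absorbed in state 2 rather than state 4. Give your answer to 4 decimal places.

0.5264

Let h(s) be the probability of absorption at state 2 starting from transient state s. Then h(state 2) = 1 and h(state 4) = 0. By first-step analysis:
h(state 5) = 0.23·0 + 0.29·h(state 5) + 0.23·1 + 0.25·h(state 1)
h(state 1) = 0.19·0 + 0.29·h(state 5) + 0.29·1 + 0.23·h(state 1)
Solving: h(state 5) = 0.5264, h(state 1) = 0.5749.
Starting from state 5, the probability is 0.5264.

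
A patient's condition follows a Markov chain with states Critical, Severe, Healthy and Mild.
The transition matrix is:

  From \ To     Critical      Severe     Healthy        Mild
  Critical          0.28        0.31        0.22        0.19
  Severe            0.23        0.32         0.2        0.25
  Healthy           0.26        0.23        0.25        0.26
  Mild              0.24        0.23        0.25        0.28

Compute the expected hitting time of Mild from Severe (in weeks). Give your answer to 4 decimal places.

Let t(s) be the expected number of weeks to first reach Mild from state s, with t(Mild) = 0. Conditioning on the first week:
t(Critical) = 1 + 0.28·t(Critical) + 0.31·t(Severe) + 0.22·t(Healthy)
t(Severe) = 1 + 0.23·t(Critical) + 0.32·t(Severe) + 0.2·t(Healthy)
t(Healthy) = 1 + 0.26·t(Critical) + 0.23·t(Severe) + 0.25·t(Healthy)
Solving: t(Critical) = 4.4809, t(Severe) = 4.2155, t(Healthy) = 4.1795.
Expected weeks from Severe to Mild: 4.2155.

4.2155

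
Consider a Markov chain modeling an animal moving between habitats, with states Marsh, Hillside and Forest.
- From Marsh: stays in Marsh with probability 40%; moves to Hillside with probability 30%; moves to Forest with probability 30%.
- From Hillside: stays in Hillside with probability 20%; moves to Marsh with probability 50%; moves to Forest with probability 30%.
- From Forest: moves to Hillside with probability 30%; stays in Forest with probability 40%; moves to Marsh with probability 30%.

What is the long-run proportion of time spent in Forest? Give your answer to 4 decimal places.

Let the stationary distribution be π with π = πP and π_1 + π_2 + π_3 = 1.
π_1 = 0.4·π_1 + 0.5·π_2 + 0.3·π_3
π_2 = 0.3·π_1 + 0.2·π_2 + 0.3·π_3
Solving with the normalization constraint gives π = (0.3939, 0.2727, 0.3333).
So the stationary probability of Forest is 0.3333.

0.3333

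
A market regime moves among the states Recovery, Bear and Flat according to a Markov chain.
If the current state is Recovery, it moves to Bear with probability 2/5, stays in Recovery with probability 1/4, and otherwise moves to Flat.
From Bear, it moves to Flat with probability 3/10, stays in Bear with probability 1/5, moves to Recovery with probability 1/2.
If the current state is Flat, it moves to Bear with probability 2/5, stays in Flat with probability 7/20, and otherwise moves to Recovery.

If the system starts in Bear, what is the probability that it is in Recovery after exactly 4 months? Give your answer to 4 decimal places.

Propagate the distribution vector 4 months from Bear.
After 0 months: (0.0000, 1.0000, 0.0000)
After 1 month: (0.5000, 0.2000, 0.3000)
After 2 months: (0.3000, 0.3600, 0.3400)
After 3 months: (0.3400, 0.3280, 0.3320)
After 4 months: (0.3320, 0.3344, 0.3336)
P(in Recovery after 4 months) = 0.3320

0.3320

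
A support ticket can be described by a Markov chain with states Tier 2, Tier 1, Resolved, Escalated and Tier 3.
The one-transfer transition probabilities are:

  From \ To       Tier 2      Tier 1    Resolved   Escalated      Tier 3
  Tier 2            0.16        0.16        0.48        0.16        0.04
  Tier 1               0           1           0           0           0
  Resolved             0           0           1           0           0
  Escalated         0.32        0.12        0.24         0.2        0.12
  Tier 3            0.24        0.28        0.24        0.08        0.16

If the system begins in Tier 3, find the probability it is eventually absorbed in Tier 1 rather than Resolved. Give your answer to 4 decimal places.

0.4425

Let h(s) be the probability of absorption at Tier 1 starting from transient state s. Then h(Tier 1) = 1 and h(Resolved) = 0. By first-step analysis:
h(Tier 2) = 0.16·h(Tier 2) + 0.16·1 + 0.48·0 + 0.16·h(Escalated) + 0.04·h(Tier 3)
h(Escalated) = 0.32·h(Tier 2) + 0.12·1 + 0.24·0 + 0.2·h(Escalated) + 0.12·h(Tier 3)
h(Tier 3) = 0.24·h(Tier 2) + 0.28·1 + 0.24·0 + 0.08·h(Escalated) + 0.16·h(Tier 3)
Solving: h(Tier 2) = 0.2736, h(Escalated) = 0.3258, h(Tier 3) = 0.4425.
Starting from Tier 3, the probability is 0.4425.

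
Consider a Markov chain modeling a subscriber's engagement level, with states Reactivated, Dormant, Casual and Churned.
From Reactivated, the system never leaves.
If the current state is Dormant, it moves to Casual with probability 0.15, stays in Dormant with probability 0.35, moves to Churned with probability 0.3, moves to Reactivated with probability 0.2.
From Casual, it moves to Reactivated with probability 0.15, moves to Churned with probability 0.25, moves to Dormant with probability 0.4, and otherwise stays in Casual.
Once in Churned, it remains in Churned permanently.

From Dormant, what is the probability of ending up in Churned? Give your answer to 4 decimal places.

0.6033

Let h(s) be the probability of absorption at Churned starting from transient state s. Then h(Churned) = 1 and h(Reactivated) = 0. By first-step analysis:
h(Dormant) = 0.2·0 + 0.35·h(Dormant) + 0.15·h(Casual) + 0.3·1
h(Casual) = 0.15·0 + 0.4·h(Dormant) + 0.2·h(Casual) + 0.25·1
Solving: h(Dormant) = 0.6033, h(Casual) = 0.6141.
Starting from Dormant, the probability is 0.6033.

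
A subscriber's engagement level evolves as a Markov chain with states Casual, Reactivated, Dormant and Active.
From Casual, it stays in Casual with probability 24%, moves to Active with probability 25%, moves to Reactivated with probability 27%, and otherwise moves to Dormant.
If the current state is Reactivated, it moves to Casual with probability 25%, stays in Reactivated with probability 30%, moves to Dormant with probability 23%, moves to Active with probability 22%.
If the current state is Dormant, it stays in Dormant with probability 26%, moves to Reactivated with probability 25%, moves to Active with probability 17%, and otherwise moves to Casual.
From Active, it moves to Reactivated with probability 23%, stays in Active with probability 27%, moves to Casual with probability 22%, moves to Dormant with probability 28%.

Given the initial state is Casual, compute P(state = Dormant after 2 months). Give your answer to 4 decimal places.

Propagate the distribution vector 2 months from Casual.
After 0 months: (1.0000, 0.0000, 0.0000, 0.0000)
After 1 month: (0.2400, 0.2700, 0.2400, 0.2500)
After 2 months: (0.2569, 0.2633, 0.2521, 0.2277)
P(in Dormant after 2 months) = 0.2521

0.2521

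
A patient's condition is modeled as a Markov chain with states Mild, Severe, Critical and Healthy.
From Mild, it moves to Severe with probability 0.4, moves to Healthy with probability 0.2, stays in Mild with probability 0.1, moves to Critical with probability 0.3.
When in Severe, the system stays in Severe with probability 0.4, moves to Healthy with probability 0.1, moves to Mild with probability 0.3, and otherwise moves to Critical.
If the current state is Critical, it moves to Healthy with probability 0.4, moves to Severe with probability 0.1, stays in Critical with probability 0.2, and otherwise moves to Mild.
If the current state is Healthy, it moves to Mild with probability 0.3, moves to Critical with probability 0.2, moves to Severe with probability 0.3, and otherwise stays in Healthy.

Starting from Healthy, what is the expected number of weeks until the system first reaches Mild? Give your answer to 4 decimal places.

Let t(s) be the expected number of weeks to first reach Mild from state s, with t(Mild) = 0. Conditioning on the first week:
t(Severe) = 1 + 0.4·t(Severe) + 0.2·t(Critical) + 0.1·t(Healthy)
t(Critical) = 1 + 0.1·t(Severe) + 0.2·t(Critical) + 0.4·t(Healthy)
t(Healthy) = 1 + 0.3·t(Severe) + 0.2·t(Critical) + 0.2·t(Healthy)
Solving: t(Severe) = 3.3333, t(Critical) = 3.3333, t(Healthy) = 3.3333.
Expected weeks from Healthy to Mild: 3.3333.

3.3333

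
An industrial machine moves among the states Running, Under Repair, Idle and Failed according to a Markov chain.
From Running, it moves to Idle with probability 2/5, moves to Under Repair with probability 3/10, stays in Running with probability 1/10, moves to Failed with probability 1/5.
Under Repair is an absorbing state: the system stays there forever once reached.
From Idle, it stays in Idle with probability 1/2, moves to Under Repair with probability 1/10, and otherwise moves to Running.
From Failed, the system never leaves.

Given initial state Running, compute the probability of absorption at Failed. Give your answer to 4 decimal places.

Let h(s) be the probability of absorption at Failed starting from transient state s. Then h(Failed) = 1 and h(Under Repair) = 0. By first-step analysis:
h(Running) = 0.1·h(Running) + 0.3·0 + 0.4·h(Idle) + 0.2·1
h(Idle) = 0.4·h(Running) + 0.1·0 + 0.5·h(Idle)
Solving: h(Running) = 0.3448, h(Idle) = 0.2759.
Starting from Running, the probability is 0.3448.

0.3448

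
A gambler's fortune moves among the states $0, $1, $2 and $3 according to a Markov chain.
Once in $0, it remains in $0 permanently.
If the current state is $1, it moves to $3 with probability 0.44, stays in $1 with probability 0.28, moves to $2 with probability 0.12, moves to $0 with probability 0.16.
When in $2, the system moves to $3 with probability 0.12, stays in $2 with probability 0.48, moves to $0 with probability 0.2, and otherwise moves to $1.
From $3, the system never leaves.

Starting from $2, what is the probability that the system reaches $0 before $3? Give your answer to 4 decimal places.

Let h(s) be the probability of absorption at $0 starting from transient state s. Then h($0) = 1 and h($3) = 0. By first-step analysis:
h($1) = 0.16·1 + 0.28·h($1) + 0.12·h($2) + 0.44·0
h($2) = 0.2·1 + 0.2·h($1) + 0.48·h($2) + 0.12·0
Solving: h($1) = 0.3059, h($2) = 0.5023.
Starting from $2, the probability is 0.5023.

0.5023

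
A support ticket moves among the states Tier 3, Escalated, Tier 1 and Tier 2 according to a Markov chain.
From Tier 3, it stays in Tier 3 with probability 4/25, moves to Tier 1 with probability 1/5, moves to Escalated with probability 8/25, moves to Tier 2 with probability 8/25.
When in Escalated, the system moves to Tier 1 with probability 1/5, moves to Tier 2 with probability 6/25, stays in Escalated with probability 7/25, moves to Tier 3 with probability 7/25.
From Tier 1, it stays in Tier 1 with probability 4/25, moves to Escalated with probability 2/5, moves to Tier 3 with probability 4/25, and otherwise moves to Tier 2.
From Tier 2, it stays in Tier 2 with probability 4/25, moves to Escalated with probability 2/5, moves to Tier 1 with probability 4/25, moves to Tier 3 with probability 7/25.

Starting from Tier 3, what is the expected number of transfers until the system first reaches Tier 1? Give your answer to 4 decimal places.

Let t(s) be the expected number of transfers to first reach Tier 1 from state s, with t(Tier 1) = 0. Conditioning on the first transfer:
t(Tier 3) = 1 + 0.16·t(Tier 3) + 0.32·t(Escalated) + 0.32·t(Tier 2)
t(Escalated) = 1 + 0.28·t(Tier 3) + 0.28·t(Escalated) + 0.24·t(Tier 2)
t(Tier 2) = 1 + 0.28·t(Tier 3) + 0.4·t(Escalated) + 0.16·t(Tier 2)
Solving: t(Tier 3) = 5.2668, t(Escalated) = 5.2529, t(Tier 2) = 5.4475.
Expected transfers from Tier 3 to Tier 1: 5.2668.

5.2668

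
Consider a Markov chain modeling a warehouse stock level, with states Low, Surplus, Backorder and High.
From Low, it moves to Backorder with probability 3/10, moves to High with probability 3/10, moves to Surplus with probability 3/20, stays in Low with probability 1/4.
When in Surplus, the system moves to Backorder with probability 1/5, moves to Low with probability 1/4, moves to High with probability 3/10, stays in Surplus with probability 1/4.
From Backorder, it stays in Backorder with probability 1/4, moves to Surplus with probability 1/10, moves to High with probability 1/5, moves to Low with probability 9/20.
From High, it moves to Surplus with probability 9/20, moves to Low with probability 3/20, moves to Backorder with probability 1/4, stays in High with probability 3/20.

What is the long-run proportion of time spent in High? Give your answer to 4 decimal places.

Let the stationary distribution be π with π = πP and π_1 + π_2 + π_3 + π_4 = 1.
π_1 = 0.25·π_1 + 0.25·π_2 + 0.45·π_3 + 0.15·π_4
π_2 = 0.15·π_1 + 0.25·π_2 + 0.1·π_3 + 0.45·π_4
π_3 = 0.3·π_1 + 0.2·π_2 + 0.25·π_3 + 0.25·π_4
Solving with the normalization constraint gives π = (0.2765, 0.2323, 0.2522, 0.2389).
So the stationary probability of High is 0.2389.

0.2389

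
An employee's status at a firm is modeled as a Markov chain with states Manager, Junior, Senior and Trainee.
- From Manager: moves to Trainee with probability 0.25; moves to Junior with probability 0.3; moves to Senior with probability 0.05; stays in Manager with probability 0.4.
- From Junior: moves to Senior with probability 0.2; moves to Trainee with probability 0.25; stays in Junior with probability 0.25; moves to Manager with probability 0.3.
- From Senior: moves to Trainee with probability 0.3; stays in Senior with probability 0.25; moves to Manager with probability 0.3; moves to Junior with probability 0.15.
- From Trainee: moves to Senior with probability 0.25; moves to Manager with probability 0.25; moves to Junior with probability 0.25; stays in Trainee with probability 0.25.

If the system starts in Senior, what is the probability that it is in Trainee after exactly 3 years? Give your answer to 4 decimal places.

0.2591

Propagate the distribution vector 3 years from Senior.
After 0 years: (0.0000, 0.0000, 1.0000, 0.0000)
After 1 year: (0.3000, 0.1500, 0.2500, 0.3000)
After 2 years: (0.3150, 0.2400, 0.1825, 0.2625)
After 3 years: (0.3184, 0.2475, 0.1750, 0.2591)
P(in Trainee after 3 years) = 0.2591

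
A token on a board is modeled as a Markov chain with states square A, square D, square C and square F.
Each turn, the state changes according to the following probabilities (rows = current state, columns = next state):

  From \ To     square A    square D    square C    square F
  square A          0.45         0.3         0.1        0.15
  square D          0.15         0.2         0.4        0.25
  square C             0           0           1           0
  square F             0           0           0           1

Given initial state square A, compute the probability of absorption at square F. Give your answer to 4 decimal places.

0.4937

Let h(s) be the probability of absorption at square F starting from transient state s. Then h(square F) = 1 and h(square C) = 0. By first-step analysis:
h(square A) = 0.45·h(square A) + 0.3·h(square D) + 0.1·0 + 0.15·1
h(square D) = 0.15·h(square A) + 0.2·h(square D) + 0.4·0 + 0.25·1
Solving: h(square A) = 0.4937, h(square D) = 0.4051.
Starting from square A, the probability is 0.4937.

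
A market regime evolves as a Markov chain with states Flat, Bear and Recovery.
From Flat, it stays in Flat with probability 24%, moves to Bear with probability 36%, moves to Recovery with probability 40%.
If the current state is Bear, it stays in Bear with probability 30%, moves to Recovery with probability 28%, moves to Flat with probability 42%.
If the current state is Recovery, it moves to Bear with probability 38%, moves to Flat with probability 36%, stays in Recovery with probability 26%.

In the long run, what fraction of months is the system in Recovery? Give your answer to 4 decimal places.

Let the stationary distribution be π with π = πP and π_1 + π_2 + π_3 = 1.
π_1 = 0.24·π_1 + 0.42·π_2 + 0.36·π_3
π_2 = 0.36·π_1 + 0.3·π_2 + 0.38·π_3
Solving with the normalization constraint gives π = (0.3399, 0.3456, 0.3145).
So the stationary probability of Recovery is 0.3145.

0.3145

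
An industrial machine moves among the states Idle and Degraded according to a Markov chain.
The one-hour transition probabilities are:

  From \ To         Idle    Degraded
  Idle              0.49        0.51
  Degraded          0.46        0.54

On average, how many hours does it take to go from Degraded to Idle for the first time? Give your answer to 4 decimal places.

2.1739

Let t(s) be the expected number of hours to first reach Idle from state s, with t(Idle) = 0. Conditioning on the first hour:
t(Degraded) = 1 + 0.54·t(Degraded)
Solving: t(Degraded) = 2.1739.
Expected hours from Degraded to Idle: 2.1739.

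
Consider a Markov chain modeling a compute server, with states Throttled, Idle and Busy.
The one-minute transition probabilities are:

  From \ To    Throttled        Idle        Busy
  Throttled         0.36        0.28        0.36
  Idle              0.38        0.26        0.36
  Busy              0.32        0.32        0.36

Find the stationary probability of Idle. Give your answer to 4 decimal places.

Let the stationary distribution be π with π = πP and π_1 + π_2 + π_3 = 1.
π_1 = 0.36·π_1 + 0.38·π_2 + 0.32·π_3
π_2 = 0.28·π_1 + 0.26·π_2 + 0.32·π_3
Solving with the normalization constraint gives π = (0.3514, 0.2886, 0.3600).
So the stationary probability of Idle is 0.2886.

0.2886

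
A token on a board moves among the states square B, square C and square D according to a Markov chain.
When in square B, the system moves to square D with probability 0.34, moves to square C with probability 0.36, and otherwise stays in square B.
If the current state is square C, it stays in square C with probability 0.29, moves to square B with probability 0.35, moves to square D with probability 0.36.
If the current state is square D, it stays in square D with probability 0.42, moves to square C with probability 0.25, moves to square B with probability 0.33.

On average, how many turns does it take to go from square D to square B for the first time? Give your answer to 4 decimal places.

Let t(s) be the expected number of turns to first reach square B from state s, with t(square B) = 0. Conditioning on the first turn:
t(square C) = 1 + 0.29·t(square C) + 0.36·t(square D)
t(square D) = 1 + 0.25·t(square C) + 0.42·t(square D)
Solving: t(square C) = 2.9211, t(square D) = 2.9832.
Expected turns from square D to square B: 2.9832.

2.9832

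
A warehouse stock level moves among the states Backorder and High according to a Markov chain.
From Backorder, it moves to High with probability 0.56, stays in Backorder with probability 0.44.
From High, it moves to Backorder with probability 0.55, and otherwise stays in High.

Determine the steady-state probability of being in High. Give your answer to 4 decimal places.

Let the stationary distribution be π with π = πP and π_1 + π_2 = 1.
π_1 = 0.44·π_1 + 0.55·π_2
Solving with the normalization constraint gives π = (0.4955, 0.5045).
So the stationary probability of High is 0.5045.

0.5045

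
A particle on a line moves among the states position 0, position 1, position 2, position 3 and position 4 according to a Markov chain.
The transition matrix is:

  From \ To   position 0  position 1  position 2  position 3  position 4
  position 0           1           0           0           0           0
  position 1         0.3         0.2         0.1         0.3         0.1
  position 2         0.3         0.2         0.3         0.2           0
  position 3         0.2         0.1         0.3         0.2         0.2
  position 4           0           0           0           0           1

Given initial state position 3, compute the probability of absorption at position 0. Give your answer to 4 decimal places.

0.6472

Let h(s) be the probability of absorption at position 0 starting from transient state s. Then h(position 0) = 1 and h(position 4) = 0. By first-step analysis:
h(position 1) = 0.3·1 + 0.2·h(position 1) + 0.1·h(position 2) + 0.3·h(position 3) + 0.1·0
h(position 2) = 0.3·1 + 0.2·h(position 1) + 0.3·h(position 2) + 0.2·h(position 3)
h(position 3) = 0.2·1 + 0.1·h(position 1) + 0.3·h(position 2) + 0.2·h(position 3) + 0.2·0
Solving: h(position 1) = 0.7201, h(position 2) = 0.8192, h(position 3) = 0.6472.
Starting from position 3, the probability is 0.6472.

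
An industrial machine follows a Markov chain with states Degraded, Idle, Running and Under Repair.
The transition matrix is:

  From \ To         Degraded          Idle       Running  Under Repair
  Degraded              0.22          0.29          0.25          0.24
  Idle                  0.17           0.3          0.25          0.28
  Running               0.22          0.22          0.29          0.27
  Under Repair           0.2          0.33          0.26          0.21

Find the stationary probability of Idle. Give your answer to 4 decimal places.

Let the stationary distribution be π with π = πP and π_1 + π_2 + π_3 + π_4 = 1.
π_1 = 0.22·π_1 + 0.17·π_2 + 0.22·π_3 + 0.2·π_4
π_2 = 0.29·π_1 + 0.3·π_2 + 0.22·π_3 + 0.33·π_4
π_3 = 0.25·π_1 + 0.25·π_2 + 0.29·π_3 + 0.26·π_4
Solving with the normalization constraint gives π = (0.2007, 0.2845, 0.2630, 0.2517).
So the stationary probability of Idle is 0.2845.

0.2845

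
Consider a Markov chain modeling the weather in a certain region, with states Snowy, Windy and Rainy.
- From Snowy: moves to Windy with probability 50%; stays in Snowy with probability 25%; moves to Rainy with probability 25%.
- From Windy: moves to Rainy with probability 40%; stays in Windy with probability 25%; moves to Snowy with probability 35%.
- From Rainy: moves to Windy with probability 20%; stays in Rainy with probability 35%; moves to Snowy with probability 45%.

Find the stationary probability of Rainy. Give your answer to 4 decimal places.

Let the stationary distribution be π with π = πP and π_1 + π_2 + π_3 = 1.
π_1 = 0.25·π_1 + 0.35·π_2 + 0.45·π_3
π_2 = 0.5·π_1 + 0.25·π_2 + 0.2·π_3
Solving with the normalization constraint gives π = (0.3483, 0.3205, 0.3312).
So the stationary probability of Rainy is 0.3312.

0.3312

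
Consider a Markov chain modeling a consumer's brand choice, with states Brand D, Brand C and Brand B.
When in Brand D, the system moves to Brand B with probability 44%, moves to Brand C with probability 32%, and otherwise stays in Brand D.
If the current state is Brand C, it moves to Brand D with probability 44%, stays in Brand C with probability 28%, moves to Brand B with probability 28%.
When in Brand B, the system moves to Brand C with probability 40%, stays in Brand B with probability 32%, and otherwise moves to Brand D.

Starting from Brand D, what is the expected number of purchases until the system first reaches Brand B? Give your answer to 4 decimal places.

Let t(s) be the expected number of purchases to first reach Brand B from state s, with t(Brand B) = 0. Conditioning on the first purchase:
t(Brand D) = 1 + 0.24·t(Brand D) + 0.32·t(Brand C)
t(Brand C) = 1 + 0.44·t(Brand D) + 0.28·t(Brand C)
Solving: t(Brand D) = 2.5591, t(Brand C) = 2.9528.
Expected purchases from Brand D to Brand B: 2.5591.

2.5591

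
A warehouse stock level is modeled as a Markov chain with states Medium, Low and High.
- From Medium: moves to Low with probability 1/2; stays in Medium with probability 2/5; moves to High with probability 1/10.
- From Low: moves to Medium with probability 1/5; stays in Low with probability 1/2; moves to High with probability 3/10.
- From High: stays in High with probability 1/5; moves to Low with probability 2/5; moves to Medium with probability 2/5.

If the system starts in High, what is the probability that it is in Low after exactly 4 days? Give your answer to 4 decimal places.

0.4784

Propagate the distribution vector 4 days from High.
After 0 days: (0.0000, 0.0000, 1.0000)
After 1 day: (0.4000, 0.4000, 0.2000)
After 2 days: (0.3200, 0.4800, 0.2000)
After 3 days: (0.3040, 0.4800, 0.2160)
After 4 days: (0.3040, 0.4784, 0.2176)
P(in Low after 4 days) = 0.4784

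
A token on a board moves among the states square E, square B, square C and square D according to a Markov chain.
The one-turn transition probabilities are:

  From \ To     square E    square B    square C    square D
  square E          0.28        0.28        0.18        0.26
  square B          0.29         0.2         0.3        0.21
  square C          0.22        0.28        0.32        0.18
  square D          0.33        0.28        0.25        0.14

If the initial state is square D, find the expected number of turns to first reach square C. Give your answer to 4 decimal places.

Let t(s) be the expected number of turns to first reach square C from state s, with t(square C) = 0. Conditioning on the first turn:
t(square E) = 1 + 0.28·t(square E) + 0.28·t(square B) + 0.26·t(square D)
t(square B) = 1 + 0.29·t(square E) + 0.2·t(square B) + 0.21·t(square D)
t(square D) = 1 + 0.33·t(square E) + 0.28·t(square B) + 0.14·t(square D)
Solving: t(square E) = 4.4140, t(square B) = 3.9363, t(square D) = 4.1381.
Expected turns from square D to square C: 4.1381.

4.1381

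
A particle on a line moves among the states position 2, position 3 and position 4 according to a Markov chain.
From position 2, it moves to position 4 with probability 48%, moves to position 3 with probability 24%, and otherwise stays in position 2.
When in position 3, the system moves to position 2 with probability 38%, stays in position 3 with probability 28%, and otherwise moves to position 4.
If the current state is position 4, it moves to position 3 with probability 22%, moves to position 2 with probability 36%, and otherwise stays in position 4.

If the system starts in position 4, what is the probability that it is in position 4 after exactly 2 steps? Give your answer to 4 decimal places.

Sum over the intermediate state after 1 step:
P = P(position 4→position 2)·P(position 2→position 4) + P(position 4→position 3)·P(position 3→position 4) + P(position 4→position 4)·P(position 4→position 4)
  = 0.36×0.48 + 0.22×0.34 + 0.42×0.42
  = 0.1728 + 0.0748 + 0.1764 = 0.4240

0.4240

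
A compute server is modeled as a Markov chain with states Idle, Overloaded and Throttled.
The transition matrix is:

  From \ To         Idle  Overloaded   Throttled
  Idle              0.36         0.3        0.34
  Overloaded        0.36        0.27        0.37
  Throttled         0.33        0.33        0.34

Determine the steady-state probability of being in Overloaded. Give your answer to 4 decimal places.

0.3014

Let the stationary distribution be π with π = πP and π_1 + π_2 + π_3 = 1.
π_1 = 0.36·π_1 + 0.36·π_2 + 0.33·π_3
π_2 = 0.3·π_1 + 0.27·π_2 + 0.33·π_3
Solving with the normalization constraint gives π = (0.3495, 0.3014, 0.3490).
So the stationary probability of Overloaded is 0.3014.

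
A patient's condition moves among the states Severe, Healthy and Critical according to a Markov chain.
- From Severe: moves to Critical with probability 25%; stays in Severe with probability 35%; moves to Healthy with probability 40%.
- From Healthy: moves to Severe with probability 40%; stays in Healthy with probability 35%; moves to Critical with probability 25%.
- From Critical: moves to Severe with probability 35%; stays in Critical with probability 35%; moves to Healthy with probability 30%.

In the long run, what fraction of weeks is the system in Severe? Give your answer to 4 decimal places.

Let the stationary distribution be π with π = πP and π_1 + π_2 + π_3 = 1.
π_1 = 0.35·π_1 + 0.4·π_2 + 0.35·π_3
π_2 = 0.4·π_1 + 0.35·π_2 + 0.3·π_3
Solving with the normalization constraint gives π = (0.3677, 0.3545, 0.2778).
So the stationary probability of Severe is 0.3677.

0.3677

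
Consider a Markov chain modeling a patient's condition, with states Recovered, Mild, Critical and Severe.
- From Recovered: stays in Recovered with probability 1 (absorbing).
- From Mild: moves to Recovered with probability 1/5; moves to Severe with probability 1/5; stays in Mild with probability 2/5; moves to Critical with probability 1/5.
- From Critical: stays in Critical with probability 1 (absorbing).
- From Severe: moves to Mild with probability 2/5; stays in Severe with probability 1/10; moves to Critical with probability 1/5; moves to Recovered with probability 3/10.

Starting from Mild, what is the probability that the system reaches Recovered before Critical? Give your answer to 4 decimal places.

0.5217

Let h(s) be the probability of absorption at Recovered starting from transient state s. Then h(Recovered) = 1 and h(Critical) = 0. By first-step analysis:
h(Mild) = 0.2·1 + 0.4·h(Mild) + 0.2·0 + 0.2·h(Severe)
h(Severe) = 0.3·1 + 0.4·h(Mild) + 0.2·0 + 0.1·h(Severe)
Solving: h(Mild) = 0.5217, h(Severe) = 0.5652.
Starting from Mild, the probability is 0.5217.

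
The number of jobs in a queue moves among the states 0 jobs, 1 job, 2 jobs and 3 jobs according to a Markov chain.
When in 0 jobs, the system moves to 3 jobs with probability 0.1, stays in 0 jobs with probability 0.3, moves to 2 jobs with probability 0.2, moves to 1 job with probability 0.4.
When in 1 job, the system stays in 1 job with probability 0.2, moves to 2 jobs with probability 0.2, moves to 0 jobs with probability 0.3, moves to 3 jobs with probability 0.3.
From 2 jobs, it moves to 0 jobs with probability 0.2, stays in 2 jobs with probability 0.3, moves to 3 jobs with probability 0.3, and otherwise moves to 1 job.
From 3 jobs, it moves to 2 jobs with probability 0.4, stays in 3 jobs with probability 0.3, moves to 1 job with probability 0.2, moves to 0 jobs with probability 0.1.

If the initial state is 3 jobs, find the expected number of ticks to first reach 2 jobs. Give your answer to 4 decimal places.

3.1667

Let t(s) be the expected number of ticks to first reach 2 jobs from state s, with t(2 jobs) = 0. Conditioning on the first tick:
t(0 jobs) = 1 + 0.3·t(0 jobs) + 0.4·t(1 job) + 0.1·t(3 jobs)
t(1 job) = 1 + 0.3·t(0 jobs) + 0.2·t(1 job) + 0.3·t(3 jobs)
t(3 jobs) = 1 + 0.1·t(0 jobs) + 0.2·t(1 job) + 0.3·t(3 jobs)
Solving: t(0 jobs) = 4.1667, t(1 job) = 4.0000, t(3 jobs) = 3.1667.
Expected ticks from 3 jobs to 2 jobs: 3.1667.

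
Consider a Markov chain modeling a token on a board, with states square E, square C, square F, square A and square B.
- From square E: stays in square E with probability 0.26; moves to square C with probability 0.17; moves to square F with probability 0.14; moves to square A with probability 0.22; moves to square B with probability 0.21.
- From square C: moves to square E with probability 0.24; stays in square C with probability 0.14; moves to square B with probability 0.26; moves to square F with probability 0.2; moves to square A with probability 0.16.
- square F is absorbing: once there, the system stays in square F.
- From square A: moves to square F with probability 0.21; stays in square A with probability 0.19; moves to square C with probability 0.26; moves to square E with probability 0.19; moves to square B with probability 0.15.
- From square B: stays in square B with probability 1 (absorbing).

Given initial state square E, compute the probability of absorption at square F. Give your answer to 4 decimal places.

Let h(s) be the probability of absorption at square F starting from transient state s. Then h(square F) = 1 and h(square B) = 0. By first-step analysis:
h(square E) = 0.26·h(square E) + 0.17·h(square C) + 0.14·1 + 0.22·h(square A) + 0.21·0
h(square C) = 0.24·h(square E) + 0.14·h(square C) + 0.2·1 + 0.16·h(square A) + 0.26·0
h(square A) = 0.19·h(square E) + 0.26·h(square C) + 0.21·1 + 0.19·h(square A) + 0.15·0
Solving: h(square E) = 0.4439, h(square C) = 0.4510, h(square A) = 0.5081.
Starting from square E, the probability is 0.4439.

0.4439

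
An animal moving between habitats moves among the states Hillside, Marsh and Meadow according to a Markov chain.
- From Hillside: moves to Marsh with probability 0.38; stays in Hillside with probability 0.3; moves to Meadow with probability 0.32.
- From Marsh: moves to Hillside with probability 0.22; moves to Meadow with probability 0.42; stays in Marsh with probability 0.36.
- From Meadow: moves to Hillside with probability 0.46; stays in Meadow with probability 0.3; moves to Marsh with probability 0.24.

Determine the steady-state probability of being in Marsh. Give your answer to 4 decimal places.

Let the stationary distribution be π with π = πP and π_1 + π_2 + π_3 = 1.
π_1 = 0.3·π_1 + 0.22·π_2 + 0.46·π_3
π_2 = 0.38·π_1 + 0.36·π_2 + 0.24·π_3
Solving with the normalization constraint gives π = (0.3293, 0.3251, 0.3456).
So the stationary probability of Marsh is 0.3251.

0.3251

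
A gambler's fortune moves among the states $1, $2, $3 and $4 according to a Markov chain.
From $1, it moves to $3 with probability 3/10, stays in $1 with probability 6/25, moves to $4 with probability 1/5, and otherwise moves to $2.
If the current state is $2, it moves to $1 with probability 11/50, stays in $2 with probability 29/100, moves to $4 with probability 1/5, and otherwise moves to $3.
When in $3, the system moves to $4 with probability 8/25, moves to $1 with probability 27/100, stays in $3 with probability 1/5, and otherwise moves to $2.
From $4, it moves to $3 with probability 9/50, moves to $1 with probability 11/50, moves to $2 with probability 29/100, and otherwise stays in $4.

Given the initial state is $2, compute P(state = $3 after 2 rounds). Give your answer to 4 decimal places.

Propagate the distribution vector 2 rounds from $2.
After 0 rounds: (0.0000, 1.0000, 0.0000, 0.0000)
After 1 round: (0.2200, 0.2900, 0.2900, 0.2000)
After 2 rounds: (0.2389, 0.2602, 0.2441, 0.2568)
P(in $3 after 2 rounds) = 0.2441

0.2441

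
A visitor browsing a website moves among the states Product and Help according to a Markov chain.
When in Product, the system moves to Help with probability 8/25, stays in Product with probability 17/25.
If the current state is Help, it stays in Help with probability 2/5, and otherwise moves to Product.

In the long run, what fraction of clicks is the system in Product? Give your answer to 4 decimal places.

Let the stationary distribution be π with π = πP and π_1 + π_2 = 1.
π_1 = 0.68·π_1 + 0.6·π_2
Solving with the normalization constraint gives π = (0.6522, 0.3478).
So the stationary probability of Product is 0.6522.

0.6522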